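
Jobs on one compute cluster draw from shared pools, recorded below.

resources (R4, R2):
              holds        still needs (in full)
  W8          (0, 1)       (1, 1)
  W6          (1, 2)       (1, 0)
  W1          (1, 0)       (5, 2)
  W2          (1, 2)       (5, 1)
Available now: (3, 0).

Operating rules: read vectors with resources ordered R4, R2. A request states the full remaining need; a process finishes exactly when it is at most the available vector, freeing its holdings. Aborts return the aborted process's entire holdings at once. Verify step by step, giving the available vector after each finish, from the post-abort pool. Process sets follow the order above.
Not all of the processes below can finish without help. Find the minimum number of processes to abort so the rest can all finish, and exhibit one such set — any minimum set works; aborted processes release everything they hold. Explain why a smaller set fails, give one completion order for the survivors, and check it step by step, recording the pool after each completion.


Minimum abort set: W2.
Key observation: W1 was stuck for good until W2 gave back (1, 2); in the order shown it finishes at step 2.
No smaller set exists: with zero aborts the deadlock remains.
One survivor order: W6, W1, W8. Step-by-step check (post-abort pool first):
  pool = (4, 2)
  W6: need (1, 0) fits (4, 2); releases (1, 2), pool now (5, 4)
  W1: need (5, 2) fits (5, 4); releases (1, 0), pool now (6, 4)
  W8: need (1, 1) fits (6, 4); releases (0, 1), pool now (6, 5)


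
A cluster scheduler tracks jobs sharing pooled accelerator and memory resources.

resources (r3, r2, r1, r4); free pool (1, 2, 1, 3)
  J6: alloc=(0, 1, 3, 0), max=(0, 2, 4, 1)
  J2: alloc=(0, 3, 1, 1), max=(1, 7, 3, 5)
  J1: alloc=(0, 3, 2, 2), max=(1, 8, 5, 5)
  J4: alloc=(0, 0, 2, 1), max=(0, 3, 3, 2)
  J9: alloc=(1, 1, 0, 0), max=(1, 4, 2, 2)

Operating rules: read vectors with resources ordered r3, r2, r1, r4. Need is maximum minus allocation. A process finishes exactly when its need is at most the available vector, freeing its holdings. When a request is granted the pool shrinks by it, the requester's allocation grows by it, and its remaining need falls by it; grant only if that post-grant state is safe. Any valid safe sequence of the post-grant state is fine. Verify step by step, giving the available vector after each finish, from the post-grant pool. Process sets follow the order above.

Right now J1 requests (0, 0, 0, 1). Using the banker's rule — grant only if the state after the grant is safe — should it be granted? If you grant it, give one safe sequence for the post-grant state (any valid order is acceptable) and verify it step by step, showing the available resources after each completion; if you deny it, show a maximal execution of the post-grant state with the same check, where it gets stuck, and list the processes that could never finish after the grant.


DENY: after the grant no complete ordering would exist.
Key observation: after J6, J4, J9 the pool peaks at (2, 4, 6, 3), and each blocked process is short somewhere: J2 on r4; J1 on r2.
On the post-grant state, J6, J4, J9 is a maximal run — nothing extends it. Walking it through:
  pool = (1, 2, 1, 2)
  J6 needs (0, 1, 1, 1) <= (1, 2, 1, 2) -> finishes; pool += (0, 1, 3, 0) = (1, 3, 4, 2)
  J4 needs (0, 3, 1, 1) <= (1, 3, 4, 2) -> finishes; pool += (0, 0, 2, 1) = (1, 3, 6, 3)
  J9 needs (0, 3, 2, 2) <= (1, 3, 6, 3) -> finishes; pool += (1, 1, 0, 0) = (2, 4, 6, 3)
  J2 cannot run: need (1, 4, 2, 4) vs free (2, 4, 6, 3) (insufficient r4)
  J1 cannot run: need (1, 5, 3, 2) vs free (2, 4, 6, 3) (insufficient r2)
Processes that could never finish after the grant: J2 and J1.


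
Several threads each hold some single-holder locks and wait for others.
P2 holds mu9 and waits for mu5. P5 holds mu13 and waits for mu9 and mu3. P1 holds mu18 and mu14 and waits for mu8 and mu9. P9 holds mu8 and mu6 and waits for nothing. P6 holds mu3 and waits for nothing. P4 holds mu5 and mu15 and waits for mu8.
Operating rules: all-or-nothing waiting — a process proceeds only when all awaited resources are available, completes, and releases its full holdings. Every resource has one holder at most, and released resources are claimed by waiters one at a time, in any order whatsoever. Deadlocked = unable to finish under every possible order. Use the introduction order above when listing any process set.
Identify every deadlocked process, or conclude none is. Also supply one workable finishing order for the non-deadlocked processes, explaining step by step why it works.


Nothing here is deadlocked.
Key observation: the wait relation is loop-free; peeling off processes with no waits unwinds the whole state.
The rest can finish in the order P9, P6, P4, P2, P5, P1.
Walking it through:
  P9: no waits; runs immediately, freeing mu8 and mu6
  P6: no waits; runs immediately, freeing mu3
  P4: everything it awaited (mu8) is free; runs, freeing mu5 and mu15
  P2: everything it awaited (mu5) is free; runs, freeing mu9
  P5: everything it awaited (mu9 and mu3) is free; runs, freeing mu13
  P1: everything it awaited (mu8 and mu9) is free; runs, freeing mu18 and mu14


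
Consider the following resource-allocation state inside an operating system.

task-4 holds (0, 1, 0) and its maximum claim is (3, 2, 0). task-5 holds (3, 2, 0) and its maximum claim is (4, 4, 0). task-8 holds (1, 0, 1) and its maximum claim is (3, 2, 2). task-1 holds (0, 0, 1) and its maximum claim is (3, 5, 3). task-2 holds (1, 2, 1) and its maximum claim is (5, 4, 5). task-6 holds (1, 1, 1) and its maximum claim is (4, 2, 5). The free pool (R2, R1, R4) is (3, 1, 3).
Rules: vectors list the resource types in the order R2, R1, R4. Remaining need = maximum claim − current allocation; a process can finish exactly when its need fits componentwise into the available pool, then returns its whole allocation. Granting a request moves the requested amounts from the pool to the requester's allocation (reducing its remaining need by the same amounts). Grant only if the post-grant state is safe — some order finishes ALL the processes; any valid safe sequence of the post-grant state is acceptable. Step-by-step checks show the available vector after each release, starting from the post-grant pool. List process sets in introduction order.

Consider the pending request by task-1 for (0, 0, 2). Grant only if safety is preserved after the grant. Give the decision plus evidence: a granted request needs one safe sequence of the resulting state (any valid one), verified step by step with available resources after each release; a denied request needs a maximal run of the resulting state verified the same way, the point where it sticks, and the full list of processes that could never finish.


DENY. Granting would leave the state unsafe.
Key observation: after task-4, task-5, task-8 the pool peaks at (7, 4, 2), and each blocked process is short somewhere: task-1 on R1; task-2 on R4; task-6 on R4.
On the post-grant state, task-4, task-5, task-8 is a maximal run — nothing extends it. Check, step by step:
  pool = (3, 1, 1)
  task-4: need (3, 1, 0) fits (3, 1, 1); releases (0, 1, 0), pool now (3, 2, 1)
  task-5: need (1, 2, 0) fits (3, 2, 1); releases (3, 2, 0), pool now (6, 4, 1)
  task-8: need (2, 2, 1) fits (6, 4, 1); releases (1, 0, 1), pool now (7, 4, 2)
  blocked: task-1 wants (3, 5, 0), pool (7, 4, 2) — not enough R1
  blocked: task-2 wants (4, 2, 4), pool (7, 4, 2) — not enough R4
  blocked: task-6 wants (3, 1, 4), pool (7, 4, 2) — not enough R4
Post-grant, the permanently blocked set is task-1, task-2 and task-6.


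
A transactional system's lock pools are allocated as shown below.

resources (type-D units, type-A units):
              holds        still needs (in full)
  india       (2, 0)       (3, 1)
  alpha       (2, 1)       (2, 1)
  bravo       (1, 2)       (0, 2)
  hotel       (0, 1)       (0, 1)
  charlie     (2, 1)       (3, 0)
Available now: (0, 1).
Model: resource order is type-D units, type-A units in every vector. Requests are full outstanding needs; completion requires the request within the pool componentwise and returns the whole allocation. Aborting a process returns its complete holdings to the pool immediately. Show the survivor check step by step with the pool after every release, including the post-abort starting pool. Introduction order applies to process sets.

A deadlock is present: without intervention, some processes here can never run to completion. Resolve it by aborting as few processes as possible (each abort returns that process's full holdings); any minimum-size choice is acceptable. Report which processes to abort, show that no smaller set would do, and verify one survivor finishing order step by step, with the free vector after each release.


Minimum abort set: alpha.
Key observation: before aborting alpha, charlie was permanently blocked — no order could ever run it; afterwards it completes at step 2.
No smaller set exists: with zero aborts the deadlock remains.
One survivor order: bravo, charlie, india, hotel. Step-by-step check (post-abort pool first):
  pool = (2, 2)
  bravo: need (0, 2) fits (2, 2); releases (1, 2), pool now (3, 4)
  charlie: need (3, 0) fits (3, 4); releases (2, 1), pool now (5, 5)
  india: need (3, 1) fits (5, 5); releases (2, 0), pool now (7, 5)
  hotel: need (0, 1) fits (7, 5); releases (0, 1), pool now (7, 6)


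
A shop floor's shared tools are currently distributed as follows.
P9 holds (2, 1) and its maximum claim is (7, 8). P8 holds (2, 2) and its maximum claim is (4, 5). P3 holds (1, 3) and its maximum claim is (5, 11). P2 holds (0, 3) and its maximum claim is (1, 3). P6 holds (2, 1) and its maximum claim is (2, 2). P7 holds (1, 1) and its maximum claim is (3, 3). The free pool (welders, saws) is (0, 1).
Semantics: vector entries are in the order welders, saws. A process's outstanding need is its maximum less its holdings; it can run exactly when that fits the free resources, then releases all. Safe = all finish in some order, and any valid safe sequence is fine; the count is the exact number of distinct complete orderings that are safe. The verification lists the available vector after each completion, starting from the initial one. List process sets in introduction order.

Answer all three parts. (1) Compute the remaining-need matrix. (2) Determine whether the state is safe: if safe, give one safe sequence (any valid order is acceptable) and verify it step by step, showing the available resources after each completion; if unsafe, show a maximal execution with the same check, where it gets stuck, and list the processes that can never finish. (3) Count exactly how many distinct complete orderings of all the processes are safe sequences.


(1) Need matrix, components ordered welders, saws:
  P9: (5, 7)
  P8: (2, 3)
  P3: (4, 8)
  P2: (1, 0)
  P6: (0, 1)
  P7: (2, 2)
(2) SAFE — a valid safe sequence is P6, P7, P2, P8, P3, P9.
Key observation: reading the order forward, P6 is the first process whose need (0, 1) meets the free pool (0, 1) exactly on a resource it requests.
Verifying each step:
  pool = (0, 1)
  P6: need (0, 1) fits (0, 1); releases (2, 1), pool now (2, 2)
  P7: need (2, 2) fits (2, 2); releases (1, 1), pool now (3, 3)
  P2: need (1, 0) fits (3, 3); releases (0, 3), pool now (3, 6)
  P8: need (2, 3) fits (3, 6); releases (2, 2), pool now (5, 8)
  P3: need (4, 8) fits (5, 8); releases (1, 3), pool now (6, 11)
  P9: need (5, 7) fits (6, 11); releases (2, 1), pool now (8, 12)
(3) Precisely 8 of the possible complete orderings are safe sequences.


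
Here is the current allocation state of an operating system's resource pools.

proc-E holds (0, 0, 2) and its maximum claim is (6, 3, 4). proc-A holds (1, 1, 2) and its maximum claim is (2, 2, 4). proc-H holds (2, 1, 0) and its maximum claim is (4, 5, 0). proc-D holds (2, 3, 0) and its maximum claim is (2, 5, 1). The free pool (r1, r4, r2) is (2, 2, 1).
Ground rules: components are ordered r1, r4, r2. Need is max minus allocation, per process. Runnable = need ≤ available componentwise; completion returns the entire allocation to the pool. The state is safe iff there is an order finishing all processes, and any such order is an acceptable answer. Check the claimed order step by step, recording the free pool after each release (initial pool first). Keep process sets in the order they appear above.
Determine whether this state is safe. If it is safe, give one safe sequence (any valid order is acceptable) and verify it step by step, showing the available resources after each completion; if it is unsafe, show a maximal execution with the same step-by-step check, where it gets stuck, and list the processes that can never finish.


The state is UNSAFE.
Key observation: once proc-D, proc-H finish, the pool peaks at (6, 6, 1) — and every remaining process still needs more r2 than that.
The run proc-D, proc-H cannot be extended any further. Step-by-step check:
  pool = (2, 2, 1)
  proc-D needs (0, 2, 1) <= (2, 2, 1) -> finishes; pool += (2, 3, 0) = (4, 5, 1)
  proc-H needs (2, 4, 0) <= (4, 5, 1) -> finishes; pool += (2, 1, 0) = (6, 6, 1)
  proc-E still needs (6, 3, 2) but only (6, 6, 1) is free — short on r2
  proc-A still needs (1, 1, 2) but only (6, 6, 1) is free — short on r2
Processes that can never finish: proc-E and proc-A.


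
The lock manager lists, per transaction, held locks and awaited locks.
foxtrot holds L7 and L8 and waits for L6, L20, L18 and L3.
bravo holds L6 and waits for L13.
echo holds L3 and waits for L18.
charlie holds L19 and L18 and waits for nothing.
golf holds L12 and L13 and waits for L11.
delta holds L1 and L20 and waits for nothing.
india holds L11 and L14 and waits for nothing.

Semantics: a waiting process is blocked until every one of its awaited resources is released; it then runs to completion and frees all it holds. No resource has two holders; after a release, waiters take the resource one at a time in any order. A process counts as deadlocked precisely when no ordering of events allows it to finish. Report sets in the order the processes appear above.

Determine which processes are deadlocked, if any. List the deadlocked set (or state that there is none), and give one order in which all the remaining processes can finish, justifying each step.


Nothing here is deadlocked.
Key observation: no waiting chain loops back on itself — every chain ends at a process that waits on nothing, so everyone eventually runs.
The rest can finish in the order india, charlie, golf, echo, delta, bravo, foxtrot.
Check, step by step:
  india waits on nothing -> runs at once and releases L11 and L14
  charlie waits on nothing -> runs at once and releases L19 and L18
  golf: everything it awaited (L11) is free; runs, freeing L12 and L13
  echo: everything it awaited (L18) is free; runs, freeing L3
  delta waits on nothing -> runs at once and releases L1 and L20
  bravo: everything it awaited (L13) is free; runs, freeing L6
  foxtrot: everything it awaited (L6, L20, L18 and L3) is free; runs, freeing L7 and L8


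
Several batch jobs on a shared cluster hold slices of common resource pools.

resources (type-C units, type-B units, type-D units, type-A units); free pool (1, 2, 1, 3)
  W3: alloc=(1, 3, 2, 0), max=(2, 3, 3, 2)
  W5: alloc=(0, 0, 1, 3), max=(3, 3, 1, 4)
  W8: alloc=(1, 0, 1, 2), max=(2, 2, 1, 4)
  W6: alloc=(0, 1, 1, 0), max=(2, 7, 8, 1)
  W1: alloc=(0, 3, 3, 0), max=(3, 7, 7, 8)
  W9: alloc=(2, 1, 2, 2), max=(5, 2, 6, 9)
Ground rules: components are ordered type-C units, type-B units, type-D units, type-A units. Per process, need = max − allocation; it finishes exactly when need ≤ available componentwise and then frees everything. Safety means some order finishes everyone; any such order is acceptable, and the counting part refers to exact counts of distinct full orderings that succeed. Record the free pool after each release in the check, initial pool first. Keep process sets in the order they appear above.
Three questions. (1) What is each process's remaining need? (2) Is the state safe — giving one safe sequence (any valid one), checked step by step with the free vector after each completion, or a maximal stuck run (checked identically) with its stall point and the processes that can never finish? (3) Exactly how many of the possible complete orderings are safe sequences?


(1) Remaining need (order type-C units, type-B units, type-D units, type-A units):
  W3: (1, 0, 1, 2)
  W5: (3, 3, 0, 1)
  W8: (1, 2, 0, 2)
  W6: (2, 6, 7, 1)
  W1: (3, 4, 4, 8)
  W9: (3, 1, 4, 7)
(2) SAFE. One safe sequence: W8, W3, W5, W1, W6, W9.
Key observation: the first exact fit in this order is W8 — it needs (1, 2, 0, 2) with (1, 2, 1, 3) free, meeting a requested resource to the last unit.
Check, step by step:
  pool = (1, 2, 1, 3)
  run W8 (needs (1, 2, 0, 2), free (1, 2, 1, 3)); after release of (1, 0, 1, 2) the pool is (2, 2, 2, 5)
  run W3 (needs (1, 0, 1, 2), free (2, 2, 2, 5)); after release of (1, 3, 2, 0) the pool is (3, 5, 4, 5)
  run W5 (needs (3, 3, 0, 1), free (3, 5, 4, 5)); after release of (0, 0, 1, 3) the pool is (3, 5, 5, 8)
  run W1 (needs (3, 4, 4, 8), free (3, 5, 5, 8)); after release of (0, 3, 3, 0) the pool is (3, 8, 8, 8)
  run W6 (needs (2, 6, 7, 1), free (3, 8, 8, 8)); after release of (0, 1, 1, 0) the pool is (3, 9, 9, 8)
  run W9 (needs (3, 1, 4, 7), free (3, 9, 9, 8)); after release of (2, 1, 2, 2) the pool is (5, 10, 11, 10)
(3) Exactly 8 of the possible complete orderings are safe sequences.


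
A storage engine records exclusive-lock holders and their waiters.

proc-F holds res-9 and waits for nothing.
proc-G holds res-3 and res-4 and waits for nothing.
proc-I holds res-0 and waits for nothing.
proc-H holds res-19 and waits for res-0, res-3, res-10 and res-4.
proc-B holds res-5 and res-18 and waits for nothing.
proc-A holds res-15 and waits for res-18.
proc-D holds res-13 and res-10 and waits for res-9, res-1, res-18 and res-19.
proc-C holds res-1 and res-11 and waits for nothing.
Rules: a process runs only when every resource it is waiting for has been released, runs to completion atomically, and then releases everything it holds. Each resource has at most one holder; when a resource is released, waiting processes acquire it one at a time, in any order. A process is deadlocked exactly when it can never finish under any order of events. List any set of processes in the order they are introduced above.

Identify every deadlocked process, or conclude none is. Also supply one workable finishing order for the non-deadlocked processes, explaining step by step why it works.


Deadlocked set: proc-H and proc-D.
Key observation: nobody on the ring proc-H -> proc-D -> proc-H can start until another member finishes, which never happens; no other process is dragged down with it.
A valid finishing order for the others: proc-F, proc-C, proc-B, proc-I, proc-G, proc-A.
Check, step by step:
  proc-F waits on nothing -> runs at once and releases res-9
  proc-C waits on nothing -> runs at once and releases res-1 and res-11
  proc-B waits on nothing -> runs at once and releases res-5 and res-18
  proc-I waits on nothing -> runs at once and releases res-0
  proc-G waits on nothing -> runs at once and releases res-3 and res-4
  proc-A waits on res-18 — all released -> runs and releases res-15


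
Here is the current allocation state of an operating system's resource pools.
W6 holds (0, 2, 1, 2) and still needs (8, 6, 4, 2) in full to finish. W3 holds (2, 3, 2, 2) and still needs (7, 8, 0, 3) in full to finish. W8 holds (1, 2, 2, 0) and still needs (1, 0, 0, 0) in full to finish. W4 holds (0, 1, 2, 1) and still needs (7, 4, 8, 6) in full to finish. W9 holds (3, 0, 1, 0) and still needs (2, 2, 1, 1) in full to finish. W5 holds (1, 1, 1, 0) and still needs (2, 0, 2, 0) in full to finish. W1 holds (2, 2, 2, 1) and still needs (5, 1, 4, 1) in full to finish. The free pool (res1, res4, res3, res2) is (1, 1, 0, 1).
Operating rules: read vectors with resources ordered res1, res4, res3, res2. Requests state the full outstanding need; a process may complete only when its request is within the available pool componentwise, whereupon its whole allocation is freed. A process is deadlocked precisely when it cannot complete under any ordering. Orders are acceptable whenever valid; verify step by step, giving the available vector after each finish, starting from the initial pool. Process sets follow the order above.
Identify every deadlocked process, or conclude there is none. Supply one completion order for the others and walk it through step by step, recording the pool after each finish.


The deadlocked set is empty.
Key observation: W8 fits the free pool immediately, and its release cascades until everyone finishes.
The rest can finish in the order W8, W9, W5, W1, W6, W3, W4. Verifying each step:
  pool = (1, 1, 0, 1)
  W8 needs (1, 0, 0, 0) <= (1, 1, 0, 1) -> finishes; pool += (1, 2, 2, 0) = (2, 3, 2, 1)
  W9 needs (2, 2, 1, 1) <= (2, 3, 2, 1) -> finishes; pool += (3, 0, 1, 0) = (5, 3, 3, 1)
  W5 needs (2, 0, 2, 0) <= (5, 3, 3, 1) -> finishes; pool += (1, 1, 1, 0) = (6, 4, 4, 1)
  W1 needs (5, 1, 4, 1) <= (6, 4, 4, 1) -> finishes; pool += (2, 2, 2, 1) = (8, 6, 6, 2)
  W6 needs (8, 6, 4, 2) <= (8, 6, 6, 2) -> finishes; pool += (0, 2, 1, 2) = (8, 8, 7, 4)
  W3 needs (7, 8, 0, 3) <= (8, 8, 7, 4) -> finishes; pool += (2, 3, 2, 2) = (10, 11, 9, 6)
  W4 needs (7, 4, 8, 6) <= (10, 11, 9, 6) -> finishes; pool += (0, 1, 2, 1) = (10, 12, 11, 7)


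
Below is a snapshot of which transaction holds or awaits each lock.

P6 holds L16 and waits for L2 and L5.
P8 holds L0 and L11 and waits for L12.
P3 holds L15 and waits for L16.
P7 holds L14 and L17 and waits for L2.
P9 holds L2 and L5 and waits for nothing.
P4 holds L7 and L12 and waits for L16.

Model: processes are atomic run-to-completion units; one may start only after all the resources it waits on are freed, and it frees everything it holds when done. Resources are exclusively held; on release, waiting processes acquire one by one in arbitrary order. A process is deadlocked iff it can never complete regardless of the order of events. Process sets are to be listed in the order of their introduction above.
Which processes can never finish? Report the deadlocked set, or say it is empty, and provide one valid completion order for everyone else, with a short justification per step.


The deadlocked set is empty.
Key observation: all waits point, directly or indirectly, at processes that can finish, so nothing is permanently blocked.
The rest can finish in the order P9, P6, P3, P4, P7, P8.
Walking it through:
  run P9 (it waits on nothing); releases L2 and L5
  P6 waits on L2 and L5 — all released -> runs and releases L16
  P3 waits on L16 — all released -> runs and releases L15
  P4 waits on L16 — all released -> runs and releases L7 and L12
  P7 waits on L2 — all released -> runs and releases L14 and L17
  P8 waits on L12 — all released -> runs and releases L0 and L11


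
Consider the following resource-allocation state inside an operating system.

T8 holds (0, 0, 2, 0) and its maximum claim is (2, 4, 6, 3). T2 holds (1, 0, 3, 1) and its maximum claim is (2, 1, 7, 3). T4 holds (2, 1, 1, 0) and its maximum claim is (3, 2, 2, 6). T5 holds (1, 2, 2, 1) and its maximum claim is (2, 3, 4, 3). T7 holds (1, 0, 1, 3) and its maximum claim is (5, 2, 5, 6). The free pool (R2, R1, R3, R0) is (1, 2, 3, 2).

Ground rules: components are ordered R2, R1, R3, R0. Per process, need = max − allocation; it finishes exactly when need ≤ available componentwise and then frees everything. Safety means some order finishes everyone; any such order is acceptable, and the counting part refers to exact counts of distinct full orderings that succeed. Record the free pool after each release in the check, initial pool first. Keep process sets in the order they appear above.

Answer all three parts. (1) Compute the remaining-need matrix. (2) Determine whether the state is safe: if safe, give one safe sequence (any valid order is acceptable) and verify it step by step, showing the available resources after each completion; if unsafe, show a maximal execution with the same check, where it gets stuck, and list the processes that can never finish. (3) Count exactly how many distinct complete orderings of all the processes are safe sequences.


(1) Outstanding need per process (order R2, R1, R3, R0):
  T8: (2, 4, 4, 3)
  T2: (1, 1, 4, 2)
  T4: (1, 1, 1, 6)
  T5: (1, 1, 2, 2)
  T7: (4, 2, 4, 3)
(2) UNSAFE — no complete ordering exists.
Key observation: after T5, T8, T2 the pool peaks at (3, 4, 10, 4), and each blocked process is short somewhere: T4 on R0; T7 on R2.
A maximal execution: T5, T8, T2 — then nothing else fits. Check, step by step:
  pool = (1, 2, 3, 2)
  run T5 (needs (1, 1, 2, 2), free (1, 2, 3, 2)); after release of (1, 2, 2, 1) the pool is (2, 4, 5, 3)
  run T8 (needs (2, 4, 4, 3), free (2, 4, 5, 3)); after release of (0, 0, 2, 0) the pool is (2, 4, 7, 3)
  run T2 (needs (1, 1, 4, 2), free (2, 4, 7, 3)); after release of (1, 0, 3, 1) the pool is (3, 4, 10, 4)
  blocked: T4 wants (1, 1, 1, 6), pool (3, 4, 10, 4) — not enough R0
  blocked: T7 wants (4, 2, 4, 3), pool (3, 4, 10, 4) — not enough R2
Processes that can never finish: T4 and T7.
(3) Exactly 0 of the possible complete orderings are safe sequences.


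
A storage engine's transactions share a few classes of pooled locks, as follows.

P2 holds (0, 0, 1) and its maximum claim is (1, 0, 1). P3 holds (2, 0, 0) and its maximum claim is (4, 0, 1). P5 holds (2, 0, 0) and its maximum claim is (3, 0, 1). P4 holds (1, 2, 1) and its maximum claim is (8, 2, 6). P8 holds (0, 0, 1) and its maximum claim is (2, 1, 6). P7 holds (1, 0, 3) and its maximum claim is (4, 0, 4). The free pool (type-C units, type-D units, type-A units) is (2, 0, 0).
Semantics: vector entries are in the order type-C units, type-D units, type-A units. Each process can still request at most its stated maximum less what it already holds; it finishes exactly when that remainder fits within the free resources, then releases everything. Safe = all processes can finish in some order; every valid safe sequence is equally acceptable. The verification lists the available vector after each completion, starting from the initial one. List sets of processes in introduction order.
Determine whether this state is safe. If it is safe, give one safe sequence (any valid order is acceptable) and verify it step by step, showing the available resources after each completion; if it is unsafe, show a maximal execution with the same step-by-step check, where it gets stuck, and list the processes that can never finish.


UNSAFE — no complete ordering exists.
Key observation: no order helps: past P2, P3, P5, P7, the free pool tops out at (7, 0, 4), below what each blocked process needs in type-A units.
A maximal execution: P2, P3, P5, P7 — then nothing else fits. Verifying each step:
  pool = (2, 0, 0)
  P2: need (1, 0, 0) fits (2, 0, 0); releases (0, 0, 1), pool now (2, 0, 1)
  P3: need (2, 0, 1) fits (2, 0, 1); releases (2, 0, 0), pool now (4, 0, 1)
  P5: need (1, 0, 1) fits (4, 0, 1); releases (2, 0, 0), pool now (6, 0, 1)
  P7: need (3, 0, 1) fits (6, 0, 1); releases (1, 0, 3), pool now (7, 0, 4)
  P4 cannot run: need (7, 0, 5) vs free (7, 0, 4) (insufficient type-A units)
  P8 cannot run: need (2, 1, 5) vs free (7, 0, 4) (insufficient type-D units and type-A units)
Permanently blocked: P4 and P8.


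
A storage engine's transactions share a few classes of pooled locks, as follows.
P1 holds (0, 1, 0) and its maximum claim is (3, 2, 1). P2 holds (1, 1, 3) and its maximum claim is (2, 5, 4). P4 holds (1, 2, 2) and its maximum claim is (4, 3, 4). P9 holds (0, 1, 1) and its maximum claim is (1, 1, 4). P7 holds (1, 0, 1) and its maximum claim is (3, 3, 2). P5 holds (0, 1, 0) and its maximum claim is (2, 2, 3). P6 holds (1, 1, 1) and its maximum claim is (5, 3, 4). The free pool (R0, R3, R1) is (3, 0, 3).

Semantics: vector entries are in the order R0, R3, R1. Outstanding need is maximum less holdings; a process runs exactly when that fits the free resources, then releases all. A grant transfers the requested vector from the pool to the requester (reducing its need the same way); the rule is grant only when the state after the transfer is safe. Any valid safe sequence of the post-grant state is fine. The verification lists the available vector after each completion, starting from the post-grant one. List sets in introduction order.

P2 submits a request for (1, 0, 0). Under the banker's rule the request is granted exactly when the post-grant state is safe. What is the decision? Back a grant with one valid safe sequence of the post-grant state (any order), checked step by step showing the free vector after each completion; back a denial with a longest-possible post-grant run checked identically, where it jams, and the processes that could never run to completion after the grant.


DENY: after the grant no complete ordering would exist.
Key observation: after P9, P5 the pool peaks at (2, 2, 4), and each blocked process is short somewhere: P1 on R0; P2 on R3; P4 on R0; P7 on R3; P6 on R0.
On the post-grant state, P9, P5 is a maximal run — nothing extends it. Check, step by step:
  pool = (2, 0, 3)
  P9: need (1, 0, 3) fits (2, 0, 3); releases (0, 1, 1), pool now (2, 1, 4)
  P5: need (2, 1, 3) fits (2, 1, 4); releases (0, 1, 0), pool now (2, 2, 4)
  blocked: P1 wants (3, 1, 1), pool (2, 2, 4) — not enough R0
  blocked: P2 wants (0, 4, 1), pool (2, 2, 4) — not enough R3
  blocked: P4 wants (3, 1, 2), pool (2, 2, 4) — not enough R0
  blocked: P7 wants (2, 3, 1), pool (2, 2, 4) — not enough R3
  blocked: P6 wants (4, 2, 3), pool (2, 2, 4) — not enough R0
Post-grant, the permanently blocked set is P1, P2, P4, P7 and P6.


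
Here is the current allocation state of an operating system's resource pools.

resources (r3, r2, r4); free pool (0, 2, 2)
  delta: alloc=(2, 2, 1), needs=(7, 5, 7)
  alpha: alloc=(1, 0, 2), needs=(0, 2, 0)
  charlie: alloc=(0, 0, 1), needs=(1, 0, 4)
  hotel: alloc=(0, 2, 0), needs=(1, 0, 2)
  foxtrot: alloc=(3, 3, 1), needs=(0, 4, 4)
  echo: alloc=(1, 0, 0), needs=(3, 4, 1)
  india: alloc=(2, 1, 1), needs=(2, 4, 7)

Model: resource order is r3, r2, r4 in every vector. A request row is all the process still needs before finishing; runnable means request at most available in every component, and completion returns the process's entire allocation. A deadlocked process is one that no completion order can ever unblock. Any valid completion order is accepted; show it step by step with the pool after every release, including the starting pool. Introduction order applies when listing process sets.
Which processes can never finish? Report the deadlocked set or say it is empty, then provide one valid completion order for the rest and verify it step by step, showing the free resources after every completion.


Deadlocked: delta and india.
Key observation: the pool after alpha, hotel, foxtrot, echo, charlie is (5, 7, 6); every surviving request exceeds it in r4, so progress ends there.
The rest can finish in the order alpha, hotel, foxtrot, echo, charlie. Step-by-step check:
  pool = (0, 2, 2)
  alpha needs (0, 2, 0) <= (0, 2, 2) -> finishes; pool += (1, 0, 2) = (1, 2, 4)
  hotel needs (1, 0, 2) <= (1, 2, 4) -> finishes; pool += (0, 2, 0) = (1, 4, 4)
  foxtrot needs (0, 4, 4) <= (1, 4, 4) -> finishes; pool += (3, 3, 1) = (4, 7, 5)
  echo needs (3, 4, 1) <= (4, 7, 5) -> finishes; pool += (1, 0, 0) = (5, 7, 5)
  charlie needs (1, 0, 4) <= (5, 7, 5) -> finishes; pool += (0, 0, 1) = (5, 7, 6)
The blocked processes can never fit:
  delta still needs (7, 5, 7) but only (5, 7, 6) is free — short on r3 and r4
  india still needs (2, 4, 7) but only (5, 7, 6) is free — short on r4


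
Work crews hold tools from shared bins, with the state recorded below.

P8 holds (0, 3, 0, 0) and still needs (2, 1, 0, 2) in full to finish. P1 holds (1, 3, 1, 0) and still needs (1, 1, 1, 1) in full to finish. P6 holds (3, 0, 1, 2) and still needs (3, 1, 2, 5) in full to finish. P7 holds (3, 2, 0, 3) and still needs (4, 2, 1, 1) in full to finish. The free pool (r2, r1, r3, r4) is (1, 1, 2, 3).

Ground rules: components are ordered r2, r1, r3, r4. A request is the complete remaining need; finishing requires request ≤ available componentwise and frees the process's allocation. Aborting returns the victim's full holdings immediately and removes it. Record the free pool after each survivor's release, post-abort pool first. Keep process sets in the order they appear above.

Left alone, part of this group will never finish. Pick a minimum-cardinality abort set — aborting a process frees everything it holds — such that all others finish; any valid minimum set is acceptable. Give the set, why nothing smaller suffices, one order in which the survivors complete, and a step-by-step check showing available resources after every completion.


Minimum abort set: P7.
Key observation: P6 could never have finished before the abort; with (3, 2, 0, 3) returned by P7, it fits at step 2.
Minimality: the empty abort set fails — the state is deadlocked as it stands.
One survivor order: P8, P6, P1. Walking it through (post-abort pool first):
  pool = (4, 3, 2, 6)
  run P8 (needs (2, 1, 0, 2), free (4, 3, 2, 6)); after release of (0, 3, 0, 0) the pool is (4, 6, 2, 6)
  run P6 (needs (3, 1, 2, 5), free (4, 6, 2, 6)); after release of (3, 0, 1, 2) the pool is (7, 6, 3, 8)
  run P1 (needs (1, 1, 1, 1), free (7, 6, 3, 8)); after release of (1, 3, 1, 0) the pool is (8, 9, 4, 8)


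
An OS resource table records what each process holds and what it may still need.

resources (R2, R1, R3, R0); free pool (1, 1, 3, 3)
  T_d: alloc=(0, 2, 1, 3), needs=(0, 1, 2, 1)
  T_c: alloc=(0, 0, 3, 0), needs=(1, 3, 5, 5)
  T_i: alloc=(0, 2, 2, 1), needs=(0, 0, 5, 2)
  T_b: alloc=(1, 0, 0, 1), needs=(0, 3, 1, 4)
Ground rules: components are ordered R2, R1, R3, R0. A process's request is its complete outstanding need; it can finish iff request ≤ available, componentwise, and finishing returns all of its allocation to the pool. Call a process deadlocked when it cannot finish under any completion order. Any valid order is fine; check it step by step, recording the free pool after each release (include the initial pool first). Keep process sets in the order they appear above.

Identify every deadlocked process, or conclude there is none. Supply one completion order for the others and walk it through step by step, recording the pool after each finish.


The deadlocked set is T_c and T_i.
Key observation: once T_d, T_b finish, the pool peaks at (2, 3, 4, 7) — and every remaining process still needs more R3 than that.
A valid finishing order for the others: T_d, T_b. Walking it through:
  pool = (1, 1, 3, 3)
  run T_d (needs (0, 1, 2, 1), free (1, 1, 3, 3)); after release of (0, 2, 1, 3) the pool is (1, 3, 4, 6)
  run T_b (needs (0, 3, 1, 4), free (1, 3, 4, 6)); after release of (1, 0, 0, 1) the pool is (2, 3, 4, 7)
The stuck group stays short no matter what:
  blocked: T_c wants (1, 3, 5, 5), pool (2, 3, 4, 7) — not enough R3
  blocked: T_i wants (0, 0, 5, 2), pool (2, 3, 4, 7) — not enough R3


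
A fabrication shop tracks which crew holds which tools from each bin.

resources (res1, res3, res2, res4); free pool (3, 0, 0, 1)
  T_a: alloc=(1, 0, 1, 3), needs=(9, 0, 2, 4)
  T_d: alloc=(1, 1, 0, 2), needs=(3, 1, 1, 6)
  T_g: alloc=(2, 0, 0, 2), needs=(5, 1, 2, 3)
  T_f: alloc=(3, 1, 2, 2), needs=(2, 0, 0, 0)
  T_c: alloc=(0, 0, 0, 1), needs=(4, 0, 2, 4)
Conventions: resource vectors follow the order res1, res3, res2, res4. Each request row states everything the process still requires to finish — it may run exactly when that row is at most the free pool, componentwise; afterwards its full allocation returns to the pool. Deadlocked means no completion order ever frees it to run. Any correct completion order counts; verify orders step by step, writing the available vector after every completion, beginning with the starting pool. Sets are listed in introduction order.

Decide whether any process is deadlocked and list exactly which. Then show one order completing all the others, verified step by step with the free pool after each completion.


No process is deadlocked.
Key observation: T_f fits the free pool immediately, and its release cascades until everyone finishes.
A valid finishing order for the others: T_f, T_g, T_c, T_d, T_a. Walking it through:
  pool = (3, 0, 0, 1)
  T_f needs (2, 0, 0, 0) <= (3, 0, 0, 1) -> finishes; pool += (3, 1, 2, 2) = (6, 1, 2, 3)
  T_g needs (5, 1, 2, 3) <= (6, 1, 2, 3) -> finishes; pool += (2, 0, 0, 2) = (8, 1, 2, 5)
  T_c needs (4, 0, 2, 4) <= (8, 1, 2, 5) -> finishes; pool += (0, 0, 0, 1) = (8, 1, 2, 6)
  T_d needs (3, 1, 1, 6) <= (8, 1, 2, 6) -> finishes; pool += (1, 1, 0, 2) = (9, 2, 2, 8)
  T_a needs (9, 0, 2, 4) <= (9, 2, 2, 8) -> finishes; pool += (1, 0, 1, 3) = (10, 2, 3, 11)


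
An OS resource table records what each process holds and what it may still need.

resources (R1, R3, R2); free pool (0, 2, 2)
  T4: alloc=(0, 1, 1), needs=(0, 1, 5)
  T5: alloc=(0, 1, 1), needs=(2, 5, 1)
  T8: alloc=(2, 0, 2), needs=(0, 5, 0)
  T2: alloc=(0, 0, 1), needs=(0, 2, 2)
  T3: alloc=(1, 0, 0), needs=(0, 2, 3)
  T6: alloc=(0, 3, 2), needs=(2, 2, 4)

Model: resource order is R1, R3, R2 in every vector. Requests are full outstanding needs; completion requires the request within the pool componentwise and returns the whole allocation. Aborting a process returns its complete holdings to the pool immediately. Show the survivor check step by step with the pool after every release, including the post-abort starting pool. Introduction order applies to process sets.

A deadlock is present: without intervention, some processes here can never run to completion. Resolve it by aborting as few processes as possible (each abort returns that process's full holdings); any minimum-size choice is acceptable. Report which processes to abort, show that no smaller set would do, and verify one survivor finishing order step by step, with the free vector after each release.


Abort T6.
Key observation: the returned (0, 3, 2) from T6 is what brings T4 — unrunnable before, under any order — into play at step 2.
Why nothing smaller works: aborting no one leaves the state deadlocked as given.
Survivors finish in the order: T2, T4, T3, T8, T5. Walking it through (pool after the aborts first):
  pool = (0, 5, 4)
  T2: need (0, 2, 2) fits (0, 5, 4); releases (0, 0, 1), pool now (0, 5, 5)
  T4: need (0, 1, 5) fits (0, 5, 5); releases (0, 1, 1), pool now (0, 6, 6)
  T3: need (0, 2, 3) fits (0, 6, 6); releases (1, 0, 0), pool now (1, 6, 6)
  T8: need (0, 5, 0) fits (1, 6, 6); releases (2, 0, 2), pool now (3, 6, 8)
  T5: need (2, 5, 1) fits (3, 6, 8); releases (0, 1, 1), pool now (3, 7, 9)


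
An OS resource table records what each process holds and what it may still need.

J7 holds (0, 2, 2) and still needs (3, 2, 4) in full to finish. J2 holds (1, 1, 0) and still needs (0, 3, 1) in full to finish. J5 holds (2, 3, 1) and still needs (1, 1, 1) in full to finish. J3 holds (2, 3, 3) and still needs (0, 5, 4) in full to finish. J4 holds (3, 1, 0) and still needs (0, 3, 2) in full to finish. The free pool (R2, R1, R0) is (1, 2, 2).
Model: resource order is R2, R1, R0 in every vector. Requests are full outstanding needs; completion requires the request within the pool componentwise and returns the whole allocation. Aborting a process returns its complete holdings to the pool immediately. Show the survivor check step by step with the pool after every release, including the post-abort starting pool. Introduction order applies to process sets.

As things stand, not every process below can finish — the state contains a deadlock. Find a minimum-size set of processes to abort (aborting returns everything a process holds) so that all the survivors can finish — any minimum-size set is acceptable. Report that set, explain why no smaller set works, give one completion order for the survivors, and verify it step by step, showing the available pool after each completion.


Abort J7.
Key observation: aborting J7 returns (0, 2, 2), and J3 — hopeless before — runs at step 3 with the returned capacity in the pool.
Minimality: the empty abort set fails — the state is deadlocked as it stands.
The survivors complete as J5, J4, J3, J2. Walking it through (starting from the post-abort pool):
  pool = (1, 4, 4)
  J5: need (1, 1, 1) fits (1, 4, 4); releases (2, 3, 1), pool now (3, 7, 5)
  J4: need (0, 3, 2) fits (3, 7, 5); releases (3, 1, 0), pool now (6, 8, 5)
  J3: need (0, 5, 4) fits (6, 8, 5); releases (2, 3, 3), pool now (8, 11, 8)
  J2: need (0, 3, 1) fits (8, 11, 8); releases (1, 1, 0), pool now (9, 12, 8)
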